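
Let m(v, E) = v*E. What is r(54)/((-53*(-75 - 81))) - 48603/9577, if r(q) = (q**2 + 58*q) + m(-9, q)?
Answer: -58097055/13197106 ≈ -4.4023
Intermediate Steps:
m(v, E) = E*v
r(q) = q**2 + 49*q (r(q) = (q**2 + 58*q) + q*(-9) = (q**2 + 58*q) - 9*q = q**2 + 49*q)
r(54)/((-53*(-75 - 81))) - 48603/9577 = (54*(49 + 54))/((-53*(-75 - 81))) - 48603/9577 = (54*103)/((-53*(-156))) - 48603*1/9577 = 5562/8268 - 48603/9577 = 5562*(1/8268) - 48603/9577 = 927/1378 - 48603/9577 = -58097055/13197106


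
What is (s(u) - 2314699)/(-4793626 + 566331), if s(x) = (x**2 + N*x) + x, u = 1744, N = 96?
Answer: -179201/845459 ≈ -0.21196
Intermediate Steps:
s(x) = x**2 + 97*x (s(x) = (x**2 + 96*x) + x = x**2 + 97*x)
(s(u) - 2314699)/(-4793626 + 566331) = (1744*(97 + 1744) - 2314699)/(-4793626 + 566331) = (1744*1841 - 2314699)/(-4227295) = (3210704 - 2314699)*(-1/4227295) = 896005*(-1/4227295) = -179201/845459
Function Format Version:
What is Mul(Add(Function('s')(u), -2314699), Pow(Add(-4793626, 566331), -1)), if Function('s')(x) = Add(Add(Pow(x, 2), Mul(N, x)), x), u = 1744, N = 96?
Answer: Rational(-179201, 845459) ≈ -0.21196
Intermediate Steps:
Function('s')(x) = Add(Pow(x, 2), Mul(97, x)) (Function('s')(x) = Add(Add(Pow(x, 2), Mul(96, x)), x) = Add(Pow(x, 2), Mul(97, x)))
Mul(Add(Function('s')(u), -2314699), Pow(Add(-4793626, 566331), -1)) = Mul(Add(Mul(1744, Add(97, 1744)), -2314699), Pow(Add(-4793626, 566331), -1)) = Mul(Add(Mul(1744, 1841), -2314699), Pow(-4227295, -1)) = Mul(Add(3210704, -2314699), Rational(-1, 4227295)) = Mul(896005, Rational(-1, 4227295)) = Rational(-179201, 845459)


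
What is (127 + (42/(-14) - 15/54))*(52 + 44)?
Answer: 35632/3 ≈ 11877.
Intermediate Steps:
(127 + (42/(-14) - 15/54))*(52 + 44) = (127 + (42*(-1/14) - 15*1/54))*96 = (127 + (-3 - 5/18))*96 = (127 - 59/18)*96 = (2227/18)*96 = 35632/3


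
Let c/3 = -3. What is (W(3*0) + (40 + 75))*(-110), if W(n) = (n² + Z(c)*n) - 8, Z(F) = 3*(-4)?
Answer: -11770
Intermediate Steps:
c = -9 (c = 3*(-3) = -9)
Z(F) = -12
W(n) = -8 + n² - 12*n (W(n) = (n² - 12*n) - 8 = -8 + n² - 12*n)
(W(3*0) + (40 + 75))*(-110) = ((-8 + (3*0)² - 36*0) + (40 + 75))*(-110) = ((-8 + 0² - 12*0) + 115)*(-110) = ((-8 + 0 + 0) + 115)*(-110) = (-8 + 115)*(-110) = 107*(-110) = -11770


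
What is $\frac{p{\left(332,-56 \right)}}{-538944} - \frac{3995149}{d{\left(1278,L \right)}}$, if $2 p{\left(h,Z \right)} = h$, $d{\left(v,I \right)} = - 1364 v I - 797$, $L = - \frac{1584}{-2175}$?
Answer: $\frac{780444632107117}{248179185139872} \approx 3.1447$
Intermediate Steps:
$L = \frac{528}{725}$ ($L = \left(-1584\right) \left(- \frac{1}{2175}\right) = \frac{528}{725} \approx 0.72828$)
$d{\left(v,I \right)} = -797 - 1364 I v$ ($d{\left(v,I \right)} = - 1364 I v - 797 = -797 - 1364 I v$)
$p{\left(h,Z \right)} = \frac{h}{2}$
$\frac{p{\left(332,-56 \right)}}{-538944} - \frac{3995149}{d{\left(1278,L \right)}} = \frac{\frac{1}{2} \cdot 332}{-538944} - \frac{3995149}{-797 - \frac{720192}{725} \cdot 1278} = 166 \left(- \frac{1}{538944}\right) - \frac{3995149}{-797 - \frac{920405376}{725}} = - \frac{83}{269472} - \frac{3995149}{- \frac{920983201}{725}} = - \frac{83}{269472} - - \frac{2896483025}{920983201} = - \frac{83}{269472} + \frac{2896483025}{920983201} = \frac{780444632107117}{248179185139872}$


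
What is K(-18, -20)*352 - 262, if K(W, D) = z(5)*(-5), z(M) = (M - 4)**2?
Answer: -2022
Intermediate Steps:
z(M) = (-4 + M)**2
K(W, D) = -5 (K(W, D) = (-4 + 5)**2*(-5) = 1**2*(-5) = 1*(-5) = -5)
K(-18, -20)*352 - 262 = -5*352 - 262 = -1760 - 262 = -2022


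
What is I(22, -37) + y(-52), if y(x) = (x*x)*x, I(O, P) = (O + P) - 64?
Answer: -140687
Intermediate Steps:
I(O, P) = -64 + O + P
y(x) = x**3 (y(x) = x**2*x = x**3)
I(22, -37) + y(-52) = (-64 + 22 - 37) + (-52)**3 = -79 - 140608 = -140687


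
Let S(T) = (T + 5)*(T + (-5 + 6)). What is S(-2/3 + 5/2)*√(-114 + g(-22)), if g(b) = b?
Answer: 697*I*√34/18 ≈ 225.79*I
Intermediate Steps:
S(T) = (1 + T)*(5 + T) (S(T) = (5 + T)*(T + 1) = (5 + T)*(1 + T) = (1 + T)*(5 + T))
S(-2/3 + 5/2)*√(-114 + g(-22)) = (5 + (-2/3 + 5/2)² + 6*(-2/3 + 5/2))*√(-114 - 22) = (5 + (-2*⅓ + 5*(½))² + 6*(-2*⅓ + 5*(½)))*√(-136) = (5 + (-⅔ + 5/2)² + 6*(-⅔ + 5/2))*(2*I*√34) = (5 + (11/6)² + 6*(11/6))*(2*I*√34) = (5 + 121/36 + 11)*(2*I*√34) = 697*(2*I*√34)/36 = 697*I*√34/18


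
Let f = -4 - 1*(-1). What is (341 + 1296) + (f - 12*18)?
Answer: 1418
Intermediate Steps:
f = -3 (f = -4 + 1 = -3)
(341 + 1296) + (f - 12*18) = (341 + 1296) + (-3 - 12*18) = 1637 + (-3 - 216) = 1637 - 219 = 1418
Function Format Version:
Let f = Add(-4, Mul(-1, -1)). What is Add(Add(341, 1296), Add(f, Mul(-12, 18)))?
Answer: 1418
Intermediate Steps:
f = -3 (f = Add(-4, 1) = -3)
Add(Add(341, 1296), Add(f, Mul(-12, 18))) = Add(Add(341, 1296), Add(-3, Mul(-12, 18))) = Add(1637, Add(-3, -216)) = Add(1637, -219) = 1418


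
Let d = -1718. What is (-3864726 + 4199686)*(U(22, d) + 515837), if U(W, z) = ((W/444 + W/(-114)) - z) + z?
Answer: 364402960720280/2109 ≈ 1.7278e+11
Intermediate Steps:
U(W, z) = -55*W/8436 (U(W, z) = ((W*(1/444) + W*(-1/114)) - z) + z = ((W/444 - W/114) - z) + z = (-55*W/8436 - z) + z = (-z - 55*W/8436) + z = -55*W/8436)
(-3864726 + 4199686)*(U(22, d) + 515837) = (-3864726 + 4199686)*(-55/8436*22 + 515837) = 334960*(-605/4218 + 515837) = 334960*(2175799861/4218) = 364402960720280/2109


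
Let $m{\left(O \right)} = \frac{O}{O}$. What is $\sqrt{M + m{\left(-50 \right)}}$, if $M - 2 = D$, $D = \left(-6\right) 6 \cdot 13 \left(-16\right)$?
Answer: $\sqrt{7491} \approx 86.551$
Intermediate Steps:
$D = 7488$ ($D = \left(-36\right) 13 \left(-16\right) = \left(-468\right) \left(-16\right) = 7488$)
$m{\left(O \right)} = 1$
$M = 7490$ ($M = 2 + 7488 = 7490$)
$\sqrt{M + m{\left(-50 \right)}} = \sqrt{7490 + 1} = \sqrt{7491}$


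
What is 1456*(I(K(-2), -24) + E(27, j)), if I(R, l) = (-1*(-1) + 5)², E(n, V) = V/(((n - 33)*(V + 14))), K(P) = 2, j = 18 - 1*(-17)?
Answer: 156728/3 ≈ 52243.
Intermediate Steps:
j = 35 (j = 18 + 17 = 35)
E(n, V) = V/((-33 + n)*(14 + V)) (E(n, V) = V/(((-33 + n)*(14 + V))) = V*(1/((-33 + n)*(14 + V))) = V/((-33 + n)*(14 + V)))
I(R, l) = 36 (I(R, l) = (1 + 5)² = 6² = 36)
1456*(I(K(-2), -24) + E(27, j)) = 1456*(36 + 35/(-462 - 33*35 + 14*27 + 35*27)) = 1456*(36 + 35/(-462 - 1155 + 378 + 945)) = 1456*(36 + 35/(-294)) = 1456*(36 + 35*(-1/294)) = 1456*(36 - 5/42) = 1456*(1507/42) = 156728/3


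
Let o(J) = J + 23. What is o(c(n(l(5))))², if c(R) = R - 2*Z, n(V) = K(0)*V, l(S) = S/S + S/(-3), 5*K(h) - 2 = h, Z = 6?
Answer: 25921/225 ≈ 115.20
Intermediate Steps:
K(h) = ⅖ + h/5
l(S) = 1 - S/3 (l(S) = 1 + S*(-⅓) = 1 - S/3)
n(V) = 2*V/5 (n(V) = (⅖ + (⅕)*0)*V = (⅖ + 0)*V = 2*V/5)
c(R) = -12 + R (c(R) = R - 2*6 = R - 12 = -12 + R)
o(J) = 23 + J
o(c(n(l(5))))² = (23 + (-12 + 2*(1 - ⅓*5)/5))² = (23 + (-12 + 2*(1 - 5/3)/5))² = (23 + (-12 + (⅖)*(-⅔)))² = (23 + (-12 - 4/15))² = (23 - 184/15)² = (161/15)² = 25921/225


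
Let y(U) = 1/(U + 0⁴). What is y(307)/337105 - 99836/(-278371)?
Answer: 10332151215831/28808958578185 ≈ 0.35864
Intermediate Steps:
y(U) = 1/U (y(U) = 1/(U + 0) = 1/U)
y(307)/337105 - 99836/(-278371) = 1/(307*337105) - 99836/(-278371) = (1/307)*(1/337105) - 99836*(-1/278371) = 1/103491235 + 99836/278371 = 10332151215831/28808958578185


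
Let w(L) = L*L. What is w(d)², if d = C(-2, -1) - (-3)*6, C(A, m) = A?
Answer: 65536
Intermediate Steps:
d = 16 (d = -2 - (-3)*6 = -2 - 1*(-18) = -2 + 18 = 16)
w(L) = L²
w(d)² = (16²)² = 256² = 65536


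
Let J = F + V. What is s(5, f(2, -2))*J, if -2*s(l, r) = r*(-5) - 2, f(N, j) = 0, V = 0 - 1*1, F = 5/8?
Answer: -3/8 ≈ -0.37500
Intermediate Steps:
F = 5/8 (F = 5*(⅛) = 5/8 ≈ 0.62500)
V = -1 (V = 0 - 1 = -1)
s(l, r) = 1 + 5*r/2 (s(l, r) = -(r*(-5) - 2)/2 = -(-5*r - 2)/2 = -(-2 - 5*r)/2 = 1 + 5*r/2)
J = -3/8 (J = 5/8 - 1 = -3/8 ≈ -0.37500)
s(5, f(2, -2))*J = (1 + (5/2)*0)*(-3/8) = (1 + 0)*(-3/8) = 1*(-3/8) = -3/8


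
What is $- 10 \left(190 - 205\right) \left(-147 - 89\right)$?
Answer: $-35400$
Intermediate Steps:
$- 10 \left(190 - 205\right) \left(-147 - 89\right) = - 10 \left(\left(-15\right) \left(-236\right)\right) = \left(-10\right) 3540 = -35400$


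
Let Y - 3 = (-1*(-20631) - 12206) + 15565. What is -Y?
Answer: -23993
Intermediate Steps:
Y = 23993 (Y = 3 + ((-1*(-20631) - 12206) + 15565) = 3 + ((20631 - 12206) + 15565) = 3 + (8425 + 15565) = 3 + 23990 = 23993)
-Y = -1*23993 = -23993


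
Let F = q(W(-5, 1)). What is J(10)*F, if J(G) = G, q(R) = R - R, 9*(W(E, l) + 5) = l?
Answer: 0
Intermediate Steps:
W(E, l) = -5 + l/9
q(R) = 0
F = 0
J(10)*F = 10*0 = 0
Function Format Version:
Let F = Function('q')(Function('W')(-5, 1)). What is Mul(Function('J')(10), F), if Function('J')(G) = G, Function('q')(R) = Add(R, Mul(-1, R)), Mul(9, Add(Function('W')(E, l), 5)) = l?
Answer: 0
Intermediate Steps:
Function('W')(E, l) = Add(-5, Mul(Rational(1, 9), l))
Function('q')(R) = 0
F = 0
Mul(Function('J')(10), F) = Mul(10, 0) = 0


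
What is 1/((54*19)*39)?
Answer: 1/40014 ≈ 2.4991e-5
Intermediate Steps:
1/((54*19)*39) = 1/(1026*39) = 1/40014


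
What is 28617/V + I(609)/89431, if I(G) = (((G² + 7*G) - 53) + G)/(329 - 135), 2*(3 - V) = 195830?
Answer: -229854182719/849367702984 ≈ -0.27062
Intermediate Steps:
V = -97912 (V = 3 - ½*195830 = 3 - 97915 = -97912)
I(G) = -53/194 + G²/194 + 4*G/97 (I(G) = ((-53 + G² + 7*G) + G)/194 = (-53 + G² + 8*G)*(1/194) = -53/194 + G²/194 + 4*G/97)
28617/V + I(609)/89431 = 28617/(-97912) + (-53/194 + (1/194)*609² + (4/97)*609)/89431 = 28617*(-1/97912) + (-53/194 + (1/194)*370881 + 2436/97)*(1/89431) = -28617/97912 + (-53/194 + 370881/194 + 2436/97)*(1/89431) = -28617/97912 + (187850/97)*(1/89431) = -28617/97912 + 187850/8674807 = -229854182719/849367702984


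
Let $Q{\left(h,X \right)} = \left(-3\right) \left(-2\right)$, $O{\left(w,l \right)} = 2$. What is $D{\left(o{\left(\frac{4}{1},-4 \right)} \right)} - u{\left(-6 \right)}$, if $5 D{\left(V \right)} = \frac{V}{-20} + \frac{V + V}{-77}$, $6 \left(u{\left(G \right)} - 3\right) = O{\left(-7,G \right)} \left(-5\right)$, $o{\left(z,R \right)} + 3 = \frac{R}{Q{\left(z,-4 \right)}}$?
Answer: $- \frac{2683}{2100} \approx -1.2776$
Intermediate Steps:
$Q{\left(h,X \right)} = 6$
$o{\left(z,R \right)} = -3 + \frac{R}{6}$
$u{\left(G \right)} = \frac{4}{3}$ ($u{\left(G \right)} = 3 + \frac{2 \left(-5\right)}{6} = 3 + \frac{1}{6} \left(-10\right) = 3 - \frac{5}{3} = \frac{4}{3}$)
$D{\left(V \right)} = - \frac{117 V}{7700}$ ($D{\left(V \right)} = \frac{\frac{V}{-20} + \frac{V + V}{-77}}{5} = \frac{V \left(- \frac{1}{20}\right) + 2 V \left(- \frac{1}{77}\right)}{5} = \frac{- \frac{V}{20} - \frac{2 V}{77}}{5} = \frac{\left(- \frac{117}{1540}\right) V}{5} = - \frac{117 V}{7700}$)
$D{\left(o{\left(\frac{4}{1},-4 \right)} \right)} - u{\left(-6 \right)} = - \frac{117 \left(-3 + \frac{1}{6} \left(-4\right)\right)}{7700} - \frac{4}{3} = - \frac{117 \left(-3 - \frac{2}{3}\right)}{7700} - \frac{4}{3} = \left(- \frac{117}{7700}\right) \left(- \frac{11}{3}\right) - \frac{4}{3} = \frac{39}{700} - \frac{4}{3} = - \frac{2683}{2100}$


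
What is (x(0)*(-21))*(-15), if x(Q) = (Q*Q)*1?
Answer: 0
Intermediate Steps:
x(Q) = Q² (x(Q) = Q²*1 = Q²)
(x(0)*(-21))*(-15) = (0²*(-21))*(-15) = (0*(-21))*(-15) = 0*(-15) = 0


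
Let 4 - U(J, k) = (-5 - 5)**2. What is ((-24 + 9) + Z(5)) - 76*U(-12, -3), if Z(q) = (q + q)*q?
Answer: 7331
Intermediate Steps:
U(J, k) = -96 (U(J, k) = 4 - (-5 - 5)**2 = 4 - 1*(-10)**2 = 4 - 1*100 = 4 - 100 = -96)
Z(q) = 2*q**2 (Z(q) = (2*q)*q = 2*q**2)
((-24 + 9) + Z(5)) - 76*U(-12, -3) = ((-24 + 9) + 2*5**2) - 76*(-96) = (-15 + 2*25) + 7296 = (-15 + 50) + 7296 = 35 + 7296 = 7331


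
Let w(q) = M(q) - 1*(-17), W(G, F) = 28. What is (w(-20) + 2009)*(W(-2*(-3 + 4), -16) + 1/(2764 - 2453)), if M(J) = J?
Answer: 17470254/311 ≈ 56174.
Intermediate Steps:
w(q) = 17 + q (w(q) = q - 1*(-17) = q + 17 = 17 + q)
(w(-20) + 2009)*(W(-2*(-3 + 4), -16) + 1/(2764 - 2453)) = ((17 - 20) + 2009)*(28 + 1/(2764 - 2453)) = (-3 + 2009)*(28 + 1/311) = 2006*(28 + 1/311) = 2006*(8709/311) = 17470254/311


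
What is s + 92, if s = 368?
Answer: 460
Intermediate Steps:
s + 92 = 368 + 92 = 460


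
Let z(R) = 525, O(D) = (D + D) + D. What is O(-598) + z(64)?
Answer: -1269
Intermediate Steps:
O(D) = 3*D (O(D) = 2*D + D = 3*D)
O(-598) + z(64) = 3*(-598) + 525 = -1794 + 525 = -1269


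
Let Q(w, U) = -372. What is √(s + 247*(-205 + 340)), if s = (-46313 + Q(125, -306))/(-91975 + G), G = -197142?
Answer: 5*√111491067514274/289117 ≈ 182.61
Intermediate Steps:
s = 46685/289117 (s = (-46313 - 372)/(-91975 - 197142) = -46685/(-289117) = -46685*(-1/289117) = 46685/289117 ≈ 0.16147)
√(s + 247*(-205 + 340)) = √(46685/289117 + 247*(-205 + 340)) = √(46685/289117 + 247*135) = √(46685/289117 + 33345) = √(9640653050/289117) = 5*√111491067514274/289117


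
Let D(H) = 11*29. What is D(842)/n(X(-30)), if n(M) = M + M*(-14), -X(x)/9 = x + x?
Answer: -319/7020 ≈ -0.045442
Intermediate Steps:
X(x) = -18*x (X(x) = -9*(x + x) = -18*x)
D(H) = 319
n(M) = -13*M (n(M) = M - 14*M = -13*M)
D(842)/n(X(-30)) = 319/((-(-234)*(-30))) = 319/((-13*540)) = 319/(-7020) = 319*(-1/7020) = -319/7020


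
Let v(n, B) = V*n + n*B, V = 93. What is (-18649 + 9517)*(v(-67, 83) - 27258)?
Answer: 356604600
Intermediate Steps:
v(n, B) = 93*n + B*n (v(n, B) = 93*n + n*B = 93*n + B*n)
(-18649 + 9517)*(v(-67, 83) - 27258) = (-18649 + 9517)*(-67*(93 + 83) - 27258) = -9132*(-67*176 - 27258) = -9132*(-11792 - 27258) = -9132*(-39050) = 356604600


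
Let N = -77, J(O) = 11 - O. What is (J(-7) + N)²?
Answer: 3481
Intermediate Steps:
(J(-7) + N)² = ((11 - 1*(-7)) - 77)² = ((11 + 7) - 77)² = (18 - 77)² = (-59)² = 3481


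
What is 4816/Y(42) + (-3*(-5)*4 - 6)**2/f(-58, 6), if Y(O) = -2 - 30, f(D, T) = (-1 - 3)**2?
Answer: 127/4 ≈ 31.750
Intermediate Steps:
f(D, T) = 16 (f(D, T) = (-4)**2 = 16)
Y(O) = -32
4816/Y(42) + (-3*(-5)*4 - 6)**2/f(-58, 6) = 4816/(-32) + (-3*(-5)*4 - 6)**2/16 = 4816*(-1/32) + (15*4 - 6)**2*(1/16) = -301/2 + (60 - 6)**2*(1/16) = -301/2 + 54**2*(1/16) = -301/2 + 2916*(1/16) = -301/2 + 729/4 = 127/4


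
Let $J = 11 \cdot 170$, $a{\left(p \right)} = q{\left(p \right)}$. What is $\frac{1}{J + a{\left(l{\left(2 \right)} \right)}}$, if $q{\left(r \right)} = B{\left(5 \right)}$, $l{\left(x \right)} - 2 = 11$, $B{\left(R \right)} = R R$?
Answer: $\frac{1}{1895} \approx 0.0005277$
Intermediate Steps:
$B{\left(R \right)} = R^{2}$
$l{\left(x \right)} = 13$ ($l{\left(x \right)} = 2 + 11 = 13$)
$q{\left(r \right)} = 25$ ($q{\left(r \right)} = 5^{2} = 25$)
$a{\left(p \right)} = 25$
$J = 1870$
$\frac{1}{J + a{\left(l{\left(2 \right)} \right)}} = \frac{1}{1870 + 25} = \frac{1}{1895}$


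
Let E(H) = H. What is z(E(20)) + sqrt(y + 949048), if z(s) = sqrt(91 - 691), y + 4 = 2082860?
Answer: 4*sqrt(189494) + 10*I*sqrt(6) ≈ 1741.2 + 24.495*I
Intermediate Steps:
y = 2082856 (y = -4 + 2082860 = 2082856)
z(s) = 10*I*sqrt(6) (z(s) = sqrt(-600) = 10*I*sqrt(6))
z(E(20)) + sqrt(y + 949048) = 10*I*sqrt(6) + sqrt(2082856 + 949048) = 10*I*sqrt(6) + sqrt(3031904) = 10*I*sqrt(6) + 4*sqrt(189494) = 4*sqrt(189494) + 10*I*sqrt(6)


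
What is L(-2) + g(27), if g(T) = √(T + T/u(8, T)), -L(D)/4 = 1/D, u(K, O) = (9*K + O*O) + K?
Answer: 2 + 27*√24270/809 ≈ 7.1994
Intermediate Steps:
u(K, O) = O² + 10*K (u(K, O) = (9*K + O²) + K = (O² + 9*K) + K = O² + 10*K)
L(D) = -4/D
g(T) = √(T + T/(80 + T²)) (g(T) = √(T + T/(T² + 10*8)) = √(T + T/(T² + 80)) = √(T + T/(80 + T²)))
L(-2) + g(27) = -4/(-2) + √(27*(81 + 27²)/(80 + 27²)) = -4*(-½) + √(27*(81 + 729)/(80 + 729)) = 2 + √(27*810/809) = 2 + √(27*(1/809)*810) = 2 + √(21870/809) = 2 + 27*√24270/809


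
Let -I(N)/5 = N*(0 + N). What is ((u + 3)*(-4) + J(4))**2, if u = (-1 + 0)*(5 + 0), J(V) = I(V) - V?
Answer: 5776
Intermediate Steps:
I(N) = -5*N**2 (I(N) = -5*N*(0 + N) = -5*N*N = -5*N**2)
J(V) = -V - 5*V**2 (J(V) = -5*V**2 - V = -V - 5*V**2)
u = -5 (u = -1*5 = -5)
((u + 3)*(-4) + J(4))**2 = ((-5 + 3)*(-4) + 4*(-1 - 5*4))**2 = (-2*(-4) + 4*(-1 - 20))**2 = (8 + 4*(-21))**2 = (8 - 84)**2 = (-76)**2 = 5776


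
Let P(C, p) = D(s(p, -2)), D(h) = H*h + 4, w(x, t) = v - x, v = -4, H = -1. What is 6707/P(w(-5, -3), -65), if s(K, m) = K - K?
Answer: 6707/4 ≈ 1676.8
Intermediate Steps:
s(K, m) = 0
w(x, t) = -4 - x
D(h) = 4 - h (D(h) = -h + 4 = 4 - h)
P(C, p) = 4 (P(C, p) = 4 - 1*0 = 4 + 0 = 4)
6707/P(w(-5, -3), -65) = 6707/4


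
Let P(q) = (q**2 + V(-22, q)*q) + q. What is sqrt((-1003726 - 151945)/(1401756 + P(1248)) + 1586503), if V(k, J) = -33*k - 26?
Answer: sqrt(647838864809610459)/639018 ≈ 1259.6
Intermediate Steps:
V(k, J) = -26 - 33*k
P(q) = q**2 + 701*q (P(q) = (q**2 + (-26 - 33*(-22))*q) + q = (q**2 + (-26 + 726)*q) + q = (q**2 + 700*q) + q = q**2 + 701*q)
sqrt((-1003726 - 151945)/(1401756 + P(1248)) + 1586503) = sqrt((-1003726 - 151945)/(1401756 + 1248*(701 + 1248)) + 1586503) = sqrt(-1155671/(1401756 + 1248*1949) + 1586503) = sqrt(-1155671/(1401756 + 2432352) + 1586503) = sqrt(-1155671/3834108 + 1586503) = sqrt(6082822688653/3834108) = sqrt(647838864809610459)/639018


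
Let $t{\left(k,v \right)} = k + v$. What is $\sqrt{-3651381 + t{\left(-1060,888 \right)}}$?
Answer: $i \sqrt{3651553} \approx 1910.9 i$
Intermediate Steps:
$\sqrt{-3651381 + t{\left(-1060,888 \right)}} = \sqrt{-3651381 + \left(-1060 + 888\right)} = \sqrt{-3651381 - 172} = \sqrt{-3651553} = i \sqrt{3651553}$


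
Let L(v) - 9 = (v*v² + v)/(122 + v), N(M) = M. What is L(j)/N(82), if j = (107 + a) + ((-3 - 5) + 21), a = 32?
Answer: 1757213/11234 ≈ 156.42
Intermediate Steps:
j = 152 (j = (107 + 32) + ((-3 - 5) + 21) = 139 + (-8 + 21) = 139 + 13 = 152)
L(v) = 9 + (v + v³)/(122 + v) (L(v) = 9 + (v*v² + v)/(122 + v) = 9 + (v³ + v)/(122 + v) = 9 + (v + v³)/(122 + v))
L(j)/N(82) = ((1098 + 152³ + 10*152)/(122 + 152))/82 = ((1098 + 3511808 + 1520)/274)*(1/82) = ((1/274)*3514426)*(1/82) = (1757213/137)*(1/82) = 1757213/11234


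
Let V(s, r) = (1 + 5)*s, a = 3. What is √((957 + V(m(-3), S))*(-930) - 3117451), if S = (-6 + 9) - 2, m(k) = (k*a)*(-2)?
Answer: I*√4107901 ≈ 2026.8*I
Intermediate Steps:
m(k) = -6*k (m(k) = (k*3)*(-2) = (3*k)*(-2) = -6*k)
S = 1 (S = 3 - 2 = 1)
V(s, r) = 6*s
√((957 + V(m(-3), S))*(-930) - 3117451) = √((957 + 6*(-6*(-3)))*(-930) - 3117451) = √((957 + 6*18)*(-930) - 3117451) = √((957 + 108)*(-930) - 3117451) = √(1065*(-930) - 3117451) = √(-990450 - 3117451) = √(-4107901) = I*√4107901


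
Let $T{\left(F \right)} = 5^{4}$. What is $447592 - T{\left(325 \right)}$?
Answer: $446967$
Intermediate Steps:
$T{\left(F \right)} = 625$
$447592 - T{\left(325 \right)} = 447592 - 625 = 446967$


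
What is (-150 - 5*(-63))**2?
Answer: 27225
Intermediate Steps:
(-150 - 5*(-63))**2 = (-150 + 315)**2 = 165**2 = 27225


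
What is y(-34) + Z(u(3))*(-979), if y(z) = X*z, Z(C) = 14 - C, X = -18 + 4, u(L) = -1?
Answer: -14209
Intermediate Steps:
X = -14
y(z) = -14*z
y(-34) + Z(u(3))*(-979) = -14*(-34) + (14 - 1*(-1))*(-979) = 476 + (14 + 1)*(-979) = 476 + 15*(-979) = 476 - 14685 = -14209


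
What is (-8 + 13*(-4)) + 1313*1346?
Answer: 1767238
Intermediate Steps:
(-8 + 13*(-4)) + 1313*1346 = (-8 - 52) + 1767298 = -60 + 1767298 = 1767238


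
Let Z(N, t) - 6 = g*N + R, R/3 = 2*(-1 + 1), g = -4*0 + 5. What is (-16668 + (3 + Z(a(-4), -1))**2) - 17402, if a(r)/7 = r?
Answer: -16909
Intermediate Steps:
g = 5 (g = 0 + 5 = 5)
a(r) = 7*r
R = 0 (R = 3*(2*(-1 + 1)) = 3*(2*0) = 3*0 = 0)
Z(N, t) = 6 + 5*N (Z(N, t) = 6 + (5*N + 0) = 6 + 5*N)
(-16668 + (3 + Z(a(-4), -1))**2) - 17402 = (-16668 + (3 + (6 + 5*(7*(-4))))**2) - 17402 = (-16668 + (3 + (6 + 5*(-28)))**2) - 17402 = (-16668 + (3 + (6 - 140))**2) - 17402 = (-16668 + (3 - 134)**2) - 17402 = (-16668 + (-131)**2) - 17402 = (-16668 + 17161) - 17402 = 493 - 17402 = -16909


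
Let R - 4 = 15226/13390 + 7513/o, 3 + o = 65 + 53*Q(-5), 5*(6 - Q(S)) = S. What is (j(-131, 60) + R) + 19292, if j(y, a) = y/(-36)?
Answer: 2016071806549/104361660 ≈ 19318.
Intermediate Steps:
j(y, a) = -y/36 (j(y, a) = y*(-1/36) = -y/36)
Q(S) = 6 - S/5
o = 433 (o = -3 + (65 + 53*(6 - 1/5*(-5))) = -3 + (65 + 53*(6 + 1)) = -3 + (65 + 53*7) = -3 + (65 + 371) = -3 + 436 = 433)
R = 65191704/2898935 (R = 4 + (15226/13390 + 7513/433) = 4 + (15226*(1/13390) + 7513*(1/433)) = 4 + (7613/6695 + 7513/433) = 4 + 53595964/2898935 = 65191704/2898935 ≈ 22.488)
(j(-131, 60) + R) + 19292 = (-1/36*(-131) + 65191704/2898935) + 19292 = (131/36 + 65191704/2898935) + 19292 = 2726661829/104361660 + 19292 = 2016071806549/104361660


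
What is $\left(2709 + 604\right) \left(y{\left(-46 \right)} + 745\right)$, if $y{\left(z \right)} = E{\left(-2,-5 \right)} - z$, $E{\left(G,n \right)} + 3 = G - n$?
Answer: $2620583$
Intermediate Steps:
$E{\left(G,n \right)} = -3 + G - n$ ($E{\left(G,n \right)} = -3 + \left(G - n\right) = -3 + G - n$)
$y{\left(z \right)} = - z$ ($y{\left(z \right)} = \left(-3 - 2 - -5\right) - z = \left(-3 - 2 + 5\right) - z = 0 - z = - z$)
$\left(2709 + 604\right) \left(y{\left(-46 \right)} + 745\right) = \left(2709 + 604\right) \left(\left(-1\right) \left(-46\right) + 745\right) = 3313 \left(46 + 745\right) = 3313 \cdot 791 = 2620583$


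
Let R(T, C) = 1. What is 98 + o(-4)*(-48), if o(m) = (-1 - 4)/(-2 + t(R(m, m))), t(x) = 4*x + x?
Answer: 178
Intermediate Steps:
t(x) = 5*x
o(m) = -5/3 (o(m) = (-1 - 4)/(-2 + 5*1) = -5/(-2 + 5) = -5/3)
98 + o(-4)*(-48) = 98 - 5/3*(-48) = 98 + 80 = 178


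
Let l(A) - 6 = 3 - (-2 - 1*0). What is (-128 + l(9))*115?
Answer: -13455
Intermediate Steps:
l(A) = 11 (l(A) = 6 + (3 - (-2 - 1*0)) = 6 + (3 - (-2 + 0)) = 6 + (3 - 1*(-2)) = 6 + (3 + 2) = 6 + 5 = 11)
(-128 + l(9))*115 = (-128 + 11)*115 = -117*115 = -13455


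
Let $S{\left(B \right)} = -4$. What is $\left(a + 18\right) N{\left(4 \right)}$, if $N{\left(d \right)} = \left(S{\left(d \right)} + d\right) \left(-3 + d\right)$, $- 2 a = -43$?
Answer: $0$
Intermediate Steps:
$a = \frac{43}{2}$ ($a = \left(- \frac{1}{2}\right) \left(-43\right) = \frac{43}{2} \approx 21.5$)
$N{\left(d \right)} = \left(-4 + d\right) \left(-3 + d\right)$
$\left(a + 18\right) N{\left(4 \right)} = \left(\frac{43}{2} + 18\right) \left(12 + 4^{2} - 28\right) = \frac{79 \left(12 + 16 - 28\right)}{2} = \frac{79}{2} \cdot 0 = 0$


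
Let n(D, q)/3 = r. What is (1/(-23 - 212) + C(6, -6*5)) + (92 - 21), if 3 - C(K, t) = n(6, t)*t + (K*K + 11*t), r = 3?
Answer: 149929/235 ≈ 638.00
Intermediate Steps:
n(D, q) = 9 (n(D, q) = 3*3 = 9)
C(K, t) = 3 - K² - 20*t (C(K, t) = 3 - (9*t + (K*K + 11*t)) = 3 - (9*t + (K² + 11*t)) = 3 - (K² + 20*t) = 3 + (-K² - 20*t) = 3 - K² - 20*t)
(1/(-23 - 212) + C(6, -6*5)) + (92 - 21) = (1/(-23 - 212) + (3 - 1*6² - (-120)*5)) + (92 - 21) = (1/(-235) + (3 - 1*36 - 20*(-30))) + 71 = (-1/235 + (3 - 36 + 600)) + 71 = (-1/235 + 567) + 71 = 133244/235 + 71 = 149929/235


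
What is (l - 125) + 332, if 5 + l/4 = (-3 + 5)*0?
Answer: 187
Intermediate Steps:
l = -20 (l = -20 + 4*((-3 + 5)*0) = -20 + 4*(2*0) = -20 + 4*0 = -20 + 0 = -20)
(l - 125) + 332 = (-20 - 125) + 332 = -145 + 332 = 187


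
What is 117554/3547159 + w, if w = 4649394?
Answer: 16492139889200/3547159 ≈ 4.6494e+6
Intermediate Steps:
117554/3547159 + w = 117554/3547159 + 4649394 = 16492139889200/3547159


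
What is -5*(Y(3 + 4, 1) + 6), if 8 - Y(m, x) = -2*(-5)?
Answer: -20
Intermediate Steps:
Y(m, x) = -2 (Y(m, x) = 8 - (-2)*(-5) = 8 - 1*10 = 8 - 10 = -2)
-5*(Y(3 + 4, 1) + 6) = -5*(-2 + 6) = -5*4 = -1*20 = -20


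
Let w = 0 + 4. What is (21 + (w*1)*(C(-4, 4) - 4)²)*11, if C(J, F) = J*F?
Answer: 17831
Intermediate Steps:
C(J, F) = F*J
w = 4
(21 + (w*1)*(C(-4, 4) - 4)²)*11 = (21 + (4*1)*(4*(-4) - 4)²)*11 = (21 + 4*(-16 - 4)²)*11 = (21 + 4*(-20)²)*11 = (21 + 4*400)*11 = (21 + 1600)*11 = 1621*11 = 17831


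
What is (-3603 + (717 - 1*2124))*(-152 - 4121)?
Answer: 21407730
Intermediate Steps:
(-3603 + (717 - 1*2124))*(-152 - 4121) = (-3603 + (717 - 2124))*(-4273) = (-3603 - 1407)*(-4273) = -5010*(-4273) = 21407730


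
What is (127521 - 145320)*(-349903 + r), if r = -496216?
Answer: 15060072081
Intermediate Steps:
(127521 - 145320)*(-349903 + r) = (127521 - 145320)*(-349903 - 496216) = -17799*(-846119) = 15060072081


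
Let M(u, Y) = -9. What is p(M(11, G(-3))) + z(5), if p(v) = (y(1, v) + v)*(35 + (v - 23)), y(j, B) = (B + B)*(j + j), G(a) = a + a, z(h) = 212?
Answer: 77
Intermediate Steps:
G(a) = 2*a
y(j, B) = 4*B*j (y(j, B) = (2*B)*(2*j) = 4*B*j)
p(v) = 5*v*(12 + v) (p(v) = (4*v*1 + v)*(35 + (v - 23)) = (4*v + v)*(35 + (-23 + v)) = (5*v)*(12 + v) = 5*v*(12 + v))
p(M(11, G(-3))) + z(5) = 5*(-9)*(12 - 9) + 212 = 5*(-9)*3 + 212 = -135 + 212 = 77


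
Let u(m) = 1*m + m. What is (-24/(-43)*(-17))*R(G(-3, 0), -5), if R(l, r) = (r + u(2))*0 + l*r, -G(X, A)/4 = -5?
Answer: 40800/43 ≈ 948.84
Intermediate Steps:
u(m) = 2*m (u(m) = m + m = 2*m)
G(X, A) = 20 (G(X, A) = -4*(-5) = 20)
R(l, r) = l*r (R(l, r) = (r + 2*2)*0 + l*r = (r + 4)*0 + l*r = (4 + r)*0 + l*r = 0 + l*r = l*r)
(-24/(-43)*(-17))*R(G(-3, 0), -5) = (-24/(-43)*(-17))*(20*(-5)) = (-24*(-1/43)*(-17))*(-100) = ((24/43)*(-17))*(-100) = -408/43*(-100) = 40800/43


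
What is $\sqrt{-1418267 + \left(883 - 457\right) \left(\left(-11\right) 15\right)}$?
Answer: $i \sqrt{1488557} \approx 1220.1 i$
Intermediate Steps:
$\sqrt{-1418267 + \left(883 - 457\right) \left(\left(-11\right) 15\right)} = \sqrt{-1418267 + 426 \left(-165\right)} = \sqrt{-1418267 - 70290} = \sqrt{-1488557} = i \sqrt{1488557}$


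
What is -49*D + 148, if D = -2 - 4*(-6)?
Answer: -930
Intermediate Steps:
D = 22 (D = -2 + 24 = 22)
-49*D + 148 = -49*22 + 148 = -1078 + 148 = -930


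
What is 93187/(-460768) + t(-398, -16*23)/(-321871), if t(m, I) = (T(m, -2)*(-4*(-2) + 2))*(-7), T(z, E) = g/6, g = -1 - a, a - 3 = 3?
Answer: -8190496981/40447597344 ≈ -0.20250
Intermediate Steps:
a = 6 (a = 3 + 3 = 6)
g = -7 (g = -1 - 1*6 = -1 - 6 = -7)
T(z, E) = -7/6
t(m, I) = 245/3 (t(m, I) = -7*(-4*(-2) + 2)/6*(-7) = -7*(8 + 2)/6*(-7) = -7/6*10*(-7) = -35/3*(-7) = 245/3)
93187/(-460768) + t(-398, -16*23)/(-321871) = 93187/(-460768) + (245/3)/(-321871) = 93187*(-1/460768) + (245/3)*(-1/321871) = -93187/460768 - 245/965613 = -8190496981/40447597344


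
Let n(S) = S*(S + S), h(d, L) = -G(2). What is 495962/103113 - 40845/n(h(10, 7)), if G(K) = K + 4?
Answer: -463993469/824904 ≈ -562.48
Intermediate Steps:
G(K) = 4 + K
h(d, L) = -6 (h(d, L) = -(4 + 2) = -1*6 = -6)
n(S) = 2*S**2 (n(S) = S*(2*S) = 2*S**2)
495962/103113 - 40845/n(h(10, 7)) = 495962/103113 - 40845/(2*(-6)**2) = 495962*(1/103113) - 40845/(2*36) = 495962/103113 - 40845/72 = 495962/103113 - 40845*1/72 = 495962/103113 - 13615/24 = -463993469/824904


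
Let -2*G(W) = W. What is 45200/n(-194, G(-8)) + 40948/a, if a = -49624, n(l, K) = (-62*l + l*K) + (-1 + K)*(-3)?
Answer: 445656609/139480658 ≈ 3.1951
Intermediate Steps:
G(W) = -W/2
n(l, K) = 3 - 62*l - 3*K + K*l (n(l, K) = (-62*l + K*l) + (3 - 3*K) = 3 - 62*l - 3*K + K*l)
45200/n(-194, G(-8)) + 40948/a = 45200/(3 - 62*(-194) - (-3)*(-8)/2 - 1/2*(-8)*(-194)) + 40948/(-49624) = 45200/(3 + 12028 - 3*4 + 4*(-194)) + 40948*(-1/49624) = 45200/(3 + 12028 - 12 - 776) - 10237/12406 = 45200/11243 - 10237/12406 = 445656609/139480658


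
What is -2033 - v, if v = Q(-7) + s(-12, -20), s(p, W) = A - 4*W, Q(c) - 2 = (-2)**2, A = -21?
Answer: -2098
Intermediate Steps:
Q(c) = 6 (Q(c) = 2 + (-2)**2 = 2 + 4 = 6)
s(p, W) = -21 - 4*W
v = 65 (v = 6 + (-21 - 4*(-20)) = 6 + (-21 + 80) = 6 + 59 = 65)
-2033 - v = -2033 - 1*65 = -2033 - 65 = -2098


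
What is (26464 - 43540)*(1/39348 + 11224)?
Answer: -628456499119/3279 ≈ -1.9166e+8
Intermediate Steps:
(26464 - 43540)*(1/39348 + 11224) = -17076*(1/39348 + 11224) = -17076*441641953/39348 = -628456499119/3279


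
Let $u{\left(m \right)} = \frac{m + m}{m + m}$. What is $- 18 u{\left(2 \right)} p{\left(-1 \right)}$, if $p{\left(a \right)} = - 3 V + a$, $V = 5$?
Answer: $288$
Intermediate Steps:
$u{\left(m \right)} = 1$ ($u{\left(m \right)} = \frac{2 m}{2 m} = 2 m \frac{1}{2 m} = 1$)
$p{\left(a \right)} = -15 + a$ ($p{\left(a \right)} = \left(-3\right) 5 + a = -15 + a$)
$- 18 u{\left(2 \right)} p{\left(-1 \right)} = \left(-18\right) 1 \left(-15 - 1\right) = \left(-18\right) \left(-16\right) = 288$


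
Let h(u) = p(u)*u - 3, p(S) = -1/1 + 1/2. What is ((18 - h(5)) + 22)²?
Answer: 8281/4 ≈ 2070.3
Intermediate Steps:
p(S) = -½ (p(S) = -1*1 + 1*(½) = -1 + ½ = -½)
h(u) = -3 - u/2 (h(u) = -u/2 - 3 = -3 - u/2)
((18 - h(5)) + 22)² = ((18 - (-3 - ½*5)) + 22)² = ((18 - (-3 - 5/2)) + 22)² = ((18 - 1*(-11/2)) + 22)² = ((18 + 11/2) + 22)² = (47/2 + 22)² = (91/2)² = 8281/4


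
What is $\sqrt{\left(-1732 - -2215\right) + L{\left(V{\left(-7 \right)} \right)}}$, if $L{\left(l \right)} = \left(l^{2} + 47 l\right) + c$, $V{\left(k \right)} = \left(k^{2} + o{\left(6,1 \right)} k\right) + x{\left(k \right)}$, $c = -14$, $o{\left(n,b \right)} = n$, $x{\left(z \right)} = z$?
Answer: $\sqrt{469} \approx 21.656$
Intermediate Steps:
$V{\left(k \right)} = k^{2} + 7 k$ ($V{\left(k \right)} = \left(k^{2} + 6 k\right) + k = k^{2} + 7 k$)
$L{\left(l \right)} = -14 + l^{2} + 47 l$ ($L{\left(l \right)} = \left(l^{2} + 47 l\right) - 14 = -14 + l^{2} + 47 l$)
$\sqrt{\left(-1732 - -2215\right) + L{\left(V{\left(-7 \right)} \right)}} = \sqrt{\left(-1732 - -2215\right) + \left(-14 + \left(- 7 \left(7 - 7\right)\right)^{2} + 47 \left(- 7 \left(7 - 7\right)\right)\right)} = \sqrt{\left(-1732 + 2215\right) + \left(-14 + \left(\left(-7\right) 0\right)^{2} + 47 \left(\left(-7\right) 0\right)\right)} = \sqrt{483 + \left(-14 + 0^{2} + 47 \cdot 0\right)} = \sqrt{483 + \left(-14 + 0 + 0\right)} = \sqrt{483 - 14} = \sqrt{469}$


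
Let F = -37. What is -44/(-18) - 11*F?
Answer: 3685/9 ≈ 409.44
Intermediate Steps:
-44/(-18) - 11*F = -44/(-18) - 11*(-37) = -44*(-1/18) + 407 = 22/9 + 407 = 3685/9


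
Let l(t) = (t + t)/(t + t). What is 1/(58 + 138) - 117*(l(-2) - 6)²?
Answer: -573299/196 ≈ -2925.0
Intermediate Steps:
l(t) = 1 (l(t) = (2*t)/((2*t)) = (2*t)*(1/(2*t)) = 1)
1/(58 + 138) - 117*(l(-2) - 6)² = 1/(58 + 138) - 117*(1 - 6)² = 1/196 - 117*(-5)² = 1/196 - 117*25 = 1/196 - 2925 = -573299/196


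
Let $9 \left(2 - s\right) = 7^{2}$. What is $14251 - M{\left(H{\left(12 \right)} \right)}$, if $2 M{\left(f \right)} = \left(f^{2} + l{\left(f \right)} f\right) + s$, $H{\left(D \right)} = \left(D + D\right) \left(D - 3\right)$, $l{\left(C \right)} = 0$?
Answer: $- \frac{163355}{18} \approx -9075.3$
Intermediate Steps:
$H{\left(D \right)} = 2 D \left(-3 + D\right)$
$s = - \frac{31}{9}$ ($s = 2 - \frac{7^{2}}{9} = 2 - \frac{49}{9} = - \frac{31}{9} \approx -3.4444$)
$M{\left(f \right)} = - \frac{31}{18} + \frac{f^{2}}{2}$ ($M{\left(f \right)} = \frac{\left(f^{2} + 0 f\right) - \frac{31}{9}}{2} = \frac{\left(f^{2} + 0\right) - \frac{31}{9}}{2} = \frac{f^{2} - \frac{31}{9}}{2} = \frac{- \frac{31}{9} + f^{2}}{2} = - \frac{31}{18} + \frac{f^{2}}{2}$)
$14251 - M{\left(H{\left(12 \right)} \right)} = 14251 - \left(- \frac{31}{18} + \frac{\left(2 \cdot 12 \left(-3 + 12\right)\right)^{2}}{2}\right) = 14251 - \left(- \frac{31}{18} + \frac{\left(2 \cdot 12 \cdot 9\right)^{2}}{2}\right) = 14251 - \left(- \frac{31}{18} + \frac{216^{2}}{2}\right) = 14251 - \left(- \frac{31}{18} + \frac{1}{2} \cdot 46656\right) = 14251 - \left(- \frac{31}{18} + 23328\right) = 14251 - \frac{419873}{18} = - \frac{163355}{18}$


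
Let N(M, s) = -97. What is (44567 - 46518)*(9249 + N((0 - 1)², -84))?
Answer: -17855552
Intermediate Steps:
(44567 - 46518)*(9249 + N((0 - 1)², -84)) = (44567 - 46518)*(9249 - 97) = -1951*9152 = -17855552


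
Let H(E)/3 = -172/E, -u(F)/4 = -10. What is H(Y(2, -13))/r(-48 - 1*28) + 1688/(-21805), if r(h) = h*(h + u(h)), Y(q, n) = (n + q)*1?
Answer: -3295889/54686940 ≈ -0.060268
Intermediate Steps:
u(F) = 40 (u(F) = -4*(-10) = 40)
Y(q, n) = n + q
H(E) = -516/E (H(E) = 3*(-172/E) = -516/E)
r(h) = h*(40 + h) (r(h) = h*(h + 40) = h*(40 + h))
H(Y(2, -13))/r(-48 - 1*28) + 1688/(-21805) = (-516/(-13 + 2))/(((-48 - 1*28)*(40 + (-48 - 1*28)))) + 1688/(-21805) = (-516/(-11))/(((-48 - 28)*(40 + (-48 - 28)))) + 1688*(-1/21805) = (-516*(-1/11))/((-76*(40 - 76))) - 1688/21805 = 516/(11*((-76*(-36)))) - 1688/21805 = (516/11)/2736 - 1688/21805 = (516/11)*(1/2736) - 1688/21805 = 43/2508 - 1688/21805 = -3295889/54686940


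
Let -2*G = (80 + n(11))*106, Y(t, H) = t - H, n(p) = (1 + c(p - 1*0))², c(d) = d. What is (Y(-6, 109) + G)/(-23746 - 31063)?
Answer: 11987/54809 ≈ 0.21870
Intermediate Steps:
n(p) = (1 + p)² (n(p) = (1 + (p - 1*0))² = (1 + (p + 0))² = (1 + p)²)
G = -11872 (G = -(80 + (1 + 11)²)*106/2 = -(80 + 12²)*106/2 = -(80 + 144)*106/2 = -112*106 = -½*23744 = -11872)
(Y(-6, 109) + G)/(-23746 - 31063) = ((-6 - 1*109) - 11872)/(-23746 - 31063) = ((-6 - 109) - 11872)/(-54809) = (-115 - 11872)*(-1/54809) = -11987*(-1/54809) = 11987/54809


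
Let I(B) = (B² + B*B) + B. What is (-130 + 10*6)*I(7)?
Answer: -7350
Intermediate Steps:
I(B) = B + 2*B² (I(B) = (B² + B²) + B = 2*B² + B = B + 2*B²)
(-130 + 10*6)*I(7) = (-130 + 10*6)*(7*(1 + 2*7)) = (-130 + 60)*(7*(1 + 14)) = -490*15 = -70*105 = -7350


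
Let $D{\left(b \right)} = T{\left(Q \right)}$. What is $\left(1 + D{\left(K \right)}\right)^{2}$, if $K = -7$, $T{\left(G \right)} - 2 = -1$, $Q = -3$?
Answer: $4$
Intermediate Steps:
$T{\left(G \right)} = 1$ ($T{\left(G \right)} = 2 - 1 = 1$)
$D{\left(b \right)} = 1$
$\left(1 + D{\left(K \right)}\right)^{2} = \left(1 + 1\right)^{2} = 2^{2} = 4$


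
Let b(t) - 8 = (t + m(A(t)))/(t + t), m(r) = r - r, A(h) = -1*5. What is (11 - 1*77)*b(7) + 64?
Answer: -497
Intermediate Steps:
A(h) = -5
m(r) = 0
b(t) = 17/2 (b(t) = 8 + (t + 0)/(t + t) = 8 + t/((2*t)) = 8 + t*(1/(2*t)) = 8 + 1/2 = 17/2)
(11 - 1*77)*b(7) + 64 = (11 - 1*77)*(17/2) + 64 = (11 - 77)*(17/2) + 64 = -66*17/2 + 64 = -561 + 64 = -497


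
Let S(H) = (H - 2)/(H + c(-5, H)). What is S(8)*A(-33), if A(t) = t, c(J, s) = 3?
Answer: -18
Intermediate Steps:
S(H) = (-2 + H)/(3 + H) (S(H) = (H - 2)/(H + 3) = (-2 + H)/(3 + H))
S(8)*A(-33) = ((-2 + 8)/(3 + 8))*(-33) = (6/11)*(-33) = -18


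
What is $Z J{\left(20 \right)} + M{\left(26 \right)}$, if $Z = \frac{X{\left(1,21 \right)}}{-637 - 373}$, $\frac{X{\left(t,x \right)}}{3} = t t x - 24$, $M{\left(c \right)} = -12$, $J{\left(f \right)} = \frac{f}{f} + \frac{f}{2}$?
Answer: $- \frac{12021}{1010} \approx -11.902$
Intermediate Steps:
$J{\left(f \right)} = 1 + \frac{f}{2}$ ($J{\left(f \right)} = 1 + f \frac{1}{2} = 1 + \frac{f}{2}$)
$X{\left(t,x \right)} = -72 + 3 x t^{2}$ ($X{\left(t,x \right)} = 3 \left(t t x - 24\right) = 3 \left(t^{2} x - 24\right) = 3 \left(x t^{2} - 24\right) = 3 \left(-24 + x t^{2}\right) = -72 + 3 x t^{2}$)
$Z = \frac{9}{1010}$ ($Z = \frac{-72 + 3 \cdot 21 \cdot 1^{2}}{-637 - 373} = \frac{-72 + 3 \cdot 21 \cdot 1}{-1010} = \left(-72 + 63\right) \left(- \frac{1}{1010}\right) = \left(-9\right) \left(- \frac{1}{1010}\right) = \frac{9}{1010} \approx 0.0089109$)
$Z J{\left(20 \right)} + M{\left(26 \right)} = \frac{9 \left(1 + \frac{1}{2} \cdot 20\right)}{1010} - 12 = \frac{9 \left(1 + 10\right)}{1010} - 12 = \frac{9}{1010} \cdot 11 - 12 = \frac{99}{1010} - 12 = - \frac{12021}{1010}$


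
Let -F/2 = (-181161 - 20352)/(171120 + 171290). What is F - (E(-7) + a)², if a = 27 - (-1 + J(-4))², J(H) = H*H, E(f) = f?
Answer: -7194688612/171205 ≈ -42024.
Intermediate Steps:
J(H) = H²
a = -198 (a = 27 - (-1 + (-4)²)² = 27 - (-1 + 16)² = 27 - 1*15² = 27 - 1*225 = 27 - 225 = -198)
F = 201513/171205 (F = -2*(-181161 - 20352)/(171120 + 171290) = -(-403026)/342410 = -2*(-201513/342410) = 201513/171205 ≈ 1.1770)
F - (E(-7) + a)² = 201513/171205 - (-7 - 198)² = 201513/171205 - 1*(-205)² = 201513/171205 - 1*42025 = 201513/171205 - 42025 = -7194688612/171205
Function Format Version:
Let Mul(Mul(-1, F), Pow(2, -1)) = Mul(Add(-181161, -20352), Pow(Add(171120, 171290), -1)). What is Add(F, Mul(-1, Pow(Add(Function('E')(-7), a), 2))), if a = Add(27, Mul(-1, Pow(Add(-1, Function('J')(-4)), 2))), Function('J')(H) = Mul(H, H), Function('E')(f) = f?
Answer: Rational(-7194688612, 171205) ≈ -42024.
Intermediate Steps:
Function('J')(H) = Pow(H, 2)
a = -198 (a = Add(27, Mul(-1, Pow(Add(-1, Pow(-4, 2)), 2))) = Add(27, Mul(-1, Pow(Add(-1, 16), 2))) = Add(27, Mul(-1, Pow(15, 2))) = Add(27, Mul(-1, 225)) = Add(27, -225) = -198)
F = Rational(201513, 171205) (F = Mul(-2, Mul(Add(-181161, -20352), Pow(Add(171120, 171290), -1))) = Mul(-2, Mul(-201513, Pow(342410, -1))) = Mul(-2, Mul(-201513, Rational(1, 342410))) = Mul(-2, Rational(-201513, 342410)) = Rational(201513, 171205) ≈ 1.1770)
Add(F, Mul(-1, Pow(Add(Function('E')(-7), a), 2))) = Add(Rational(201513, 171205), Mul(-1, Pow(Add(-7, -198), 2))) = Add(Rational(201513, 171205), Mul(-1, Pow(-205, 2))) = Add(Rational(201513, 171205), Mul(-1, 42025)) = Add(Rational(201513, 171205), -42025) = Rational(-7194688612, 171205)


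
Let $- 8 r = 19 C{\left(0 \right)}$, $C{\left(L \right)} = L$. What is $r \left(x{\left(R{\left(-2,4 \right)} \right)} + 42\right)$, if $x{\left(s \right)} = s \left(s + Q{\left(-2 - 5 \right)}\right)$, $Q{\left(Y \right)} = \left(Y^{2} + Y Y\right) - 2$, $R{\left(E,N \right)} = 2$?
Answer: $0$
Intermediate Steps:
$Q{\left(Y \right)} = -2 + 2 Y^{2}$ ($Q{\left(Y \right)} = \left(Y^{2} + Y^{2}\right) - 2 = 2 Y^{2} - 2 = -2 + 2 Y^{2}$)
$r = 0$ ($r = - \frac{19 \cdot 0}{8} = \left(- \frac{1}{8}\right) 0 = 0$)
$x{\left(s \right)} = s \left(96 + s\right)$ ($x{\left(s \right)} = s \left(s - \left(2 - 2 \left(-2 - 5\right)^{2}\right)\right) = s \left(s - \left(2 - 2 \left(-7\right)^{2}\right)\right) = s \left(s + \left(-2 + 2 \cdot 49\right)\right) = s \left(s + \left(-2 + 98\right)\right) = s \left(s + 96\right) = s \left(96 + s\right)$)
$r \left(x{\left(R{\left(-2,4 \right)} \right)} + 42\right) = 0 \left(2 \left(96 + 2\right) + 42\right) = 0 \left(2 \cdot 98 + 42\right) = 0 \left(196 + 42\right) = 0 \cdot 238 = 0$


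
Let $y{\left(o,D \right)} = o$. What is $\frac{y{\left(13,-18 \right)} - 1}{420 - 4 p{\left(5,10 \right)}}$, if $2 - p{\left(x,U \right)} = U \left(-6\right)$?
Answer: $\frac{3}{43} \approx 0.069767$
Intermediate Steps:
$p{\left(x,U \right)} = 2 + 6 U$ ($p{\left(x,U \right)} = 2 - U \left(-6\right) = 2 - - 6 U = 2 + 6 U$)
$\frac{y{\left(13,-18 \right)} - 1}{420 - 4 p{\left(5,10 \right)}} = \frac{13 - 1}{420 - 4 \left(2 + 6 \cdot 10\right)} = \frac{12}{420 - 4 \left(2 + 60\right)} = \frac{12}{420 - 248} = \frac{12}{172} = 12 \cdot \frac{1}{172} = \frac{3}{43}$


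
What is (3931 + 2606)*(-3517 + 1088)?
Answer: -15878373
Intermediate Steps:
(3931 + 2606)*(-3517 + 1088) = 6537*(-2429) = -15878373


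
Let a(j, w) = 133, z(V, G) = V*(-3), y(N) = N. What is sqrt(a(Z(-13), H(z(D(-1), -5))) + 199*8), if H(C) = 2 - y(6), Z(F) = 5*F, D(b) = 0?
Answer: 5*sqrt(69) ≈ 41.533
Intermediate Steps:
z(V, G) = -3*V
H(C) = -4 (H(C) = 2 - 1*6 = 2 - 6 = -4)
sqrt(a(Z(-13), H(z(D(-1), -5))) + 199*8) = sqrt(133 + 199*8) = sqrt(133 + 1592) = sqrt(1725) = 5*sqrt(69)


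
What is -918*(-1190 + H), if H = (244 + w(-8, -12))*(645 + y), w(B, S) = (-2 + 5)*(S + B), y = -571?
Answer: -11407068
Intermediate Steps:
w(B, S) = 3*B + 3*S (w(B, S) = 3*(B + S) = 3*B + 3*S)
H = 13616 (H = (244 + (3*(-8) + 3*(-12)))*(645 - 571) = (244 + (-24 - 36))*74 = (244 - 60)*74 = 184*74 = 13616)
-918*(-1190 + H) = -918*(-1190 + 13616) = -918*12426 = -11407068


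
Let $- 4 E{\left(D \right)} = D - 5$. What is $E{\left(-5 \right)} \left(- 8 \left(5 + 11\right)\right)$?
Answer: $-320$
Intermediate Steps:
$E{\left(D \right)} = \frac{5}{4} - \frac{D}{4}$ ($E{\left(D \right)} = - \frac{D - 5}{4} = - \frac{-5 + D}{4} = \frac{5}{4} - \frac{D}{4}$)
$E{\left(-5 \right)} \left(- 8 \left(5 + 11\right)\right) = \left(\frac{5}{4} - - \frac{5}{4}\right) \left(- 8 \left(5 + 11\right)\right) = \left(\frac{5}{4} + \frac{5}{4}\right) \left(\left(-8\right) 16\right) = \frac{5}{2} \left(-128\right) = -320$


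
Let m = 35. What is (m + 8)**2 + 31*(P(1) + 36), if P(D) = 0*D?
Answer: 2965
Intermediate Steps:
P(D) = 0
(m + 8)**2 + 31*(P(1) + 36) = (35 + 8)**2 + 31*(0 + 36) = 43**2 + 31*36 = 1849 + 1116 = 2965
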